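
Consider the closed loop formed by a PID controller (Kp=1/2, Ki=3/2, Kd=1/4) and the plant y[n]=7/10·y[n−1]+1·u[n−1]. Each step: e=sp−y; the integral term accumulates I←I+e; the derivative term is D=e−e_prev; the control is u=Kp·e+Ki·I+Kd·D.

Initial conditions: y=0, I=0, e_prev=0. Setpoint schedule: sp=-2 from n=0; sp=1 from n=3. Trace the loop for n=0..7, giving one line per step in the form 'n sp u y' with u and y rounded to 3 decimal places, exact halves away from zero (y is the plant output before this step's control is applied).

(exact arithmetic carried between steps; '≈' marks a value shown rounded to 6 d.p. or computed from one; I and e_prev carry over from the previous line; the table rounds u and y to 3 d.p., halves away from zero)
n=0: y=0, sp=-2, e=sp−y=-2; I=-2, D=e−e_prev=-2; u=1/2·(-2)+3/2·(-2)+1/4·(-2)=-4.5; next y=7/10·0+1·(-4.5)=-4.5
n=1: y=-4.5, sp=-2, e=sp−y=2.5; I=0.5, D=e−e_prev=4.5; u=1/2·2.5+3/2·0.5+1/4·4.5=3.125; next y=7/10·(-4.5)+1·3.125=-0.025
n=2: y=-0.025, sp=-2, e=sp−y=-1.975; I=-1.475, D=e−e_prev=-4.475; u=1/2·(-1.975)+3/2·(-1.475)+1/4·(-4.475)=-4.31875; next y=7/10·(-0.025)+1·(-4.31875)=-4.33625
n=3: y=-4.33625, sp=1, e=sp−y=5.33625; I=3.86125, D=e−e_prev=7.31125; u=1/2·5.33625+3/2·3.86125+1/4·7.31125≈10.287813; next y=7/10·(-4.33625)+1·10.287813≈7.252438
n=4: y≈7.252438, sp=1, e=sp−y≈-6.252438; I≈-2.391188, D=e−e_prev≈-11.588688; u=1/2·(-6.252438)+3/2·(-2.391188)+1/4·(-11.588688)≈-9.610172; next y=7/10·7.252438+1·(-9.610172)≈-4.533466
n=5: y≈-4.533466, sp=1, e=sp−y≈5.533466; I≈3.142278, D=e−e_prev≈11.785903; u=1/2·5.533466+3/2·3.142278+1/4·11.785903≈10.426626; next y=7/10·(-4.533466)+1·10.426626≈7.253200
n=6: y≈7.253200, sp=1, e=sp−y≈-6.253200; I≈-3.110922, D=e−e_prev≈-11.786665; u=1/2·(-6.253200)+3/2·(-3.110922)+1/4·(-11.786665)≈-10.739649; next y=7/10·7.253200+1·(-10.739649)≈-5.662409
n=7: y≈-5.662409, sp=1, e=sp−y≈6.662409; I≈3.551487, D=e−e_prev≈12.915609; u=1/2·6.662409+3/2·3.551487+1/4·12.915609≈11.887338; next y=7/10·(-5.662409)+1·11.887338≈7.923651

0 -2 -4.500 0.000
1 -2 3.125 -4.500
2 -2 -4.319 -0.025
3 1 10.288 -4.336
4 1 -9.610 7.252
5 1 10.427 -4.533
6 1 -10.740 7.253
7 1 11.887 -5.662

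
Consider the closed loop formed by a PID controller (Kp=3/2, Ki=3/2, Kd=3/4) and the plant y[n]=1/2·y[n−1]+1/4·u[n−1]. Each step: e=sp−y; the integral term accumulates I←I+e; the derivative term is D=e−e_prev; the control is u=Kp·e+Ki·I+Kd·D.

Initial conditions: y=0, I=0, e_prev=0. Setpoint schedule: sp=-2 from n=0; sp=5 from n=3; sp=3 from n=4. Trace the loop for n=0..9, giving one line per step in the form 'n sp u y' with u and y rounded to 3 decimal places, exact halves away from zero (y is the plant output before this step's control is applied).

(exact arithmetic carried between steps; '≈' marks a value shown rounded to 6 d.p. or computed from one; I and e_prev carry over from the previous line; the table rounds u and y to 3 d.p., halves away from zero)
n=0: y=0, sp=-2, e=sp−y=-2; I=-2, D=e−e_prev=-2; u=3/2·(-2)+3/2·(-2)+3/4·(-2)=-7.5; next y=1/2·0+1/4·(-7.5)=-1.875
n=1: y=-1.875, sp=-2, e=sp−y=-0.125; I=-2.125, D=e−e_prev=1.875; u=3/2·(-0.125)+3/2·(-2.125)+3/4·1.875=-1.96875; next y=1/2·(-1.875)+1/4·(-1.96875)≈-1.429688
n=2: y≈-1.429688, sp=-2, e=sp−y≈-0.570313; I≈-2.695313, D=e−e_prev≈-0.445313; u=3/2·(-0.570313)+3/2·(-2.695313)+3/4·(-0.445313)≈-5.232422; next y=1/2·(-1.429688)+1/4·(-5.232422)≈-2.022949
n=3: y≈-2.022949, sp=5, e=sp−y≈7.022949; I≈4.327637, D=e−e_prev≈7.593262; u=3/2·7.022949+3/2·4.327637+3/4·7.593262≈22.720825; next y=1/2·(-2.022949)+1/4·22.720825≈4.668732
n=4: y≈4.668732, sp=3, e=sp−y≈-1.668732; I≈2.658905, D=e−e_prev≈-8.691681; u=3/2·(-1.668732)+3/2·2.658905+3/4·(-8.691681)≈-5.033501; next y=1/2·4.668732+1/4·(-5.033501)≈1.075991
n=5: y≈1.075991, sp=3, e=sp−y≈1.924009; I≈4.582914, D=e−e_prev≈3.592741; u=3/2·1.924009+3/2·4.582914+3/4·3.592741≈12.454941; next y=1/2·1.075991+1/4·12.454941≈3.651731
n=6: y≈3.651731, sp=3, e=sp−y≈-0.651731; I≈3.931184, D=e−e_prev≈-2.575740; u=3/2·(-0.651731)+3/2·3.931184+3/4·(-2.575740)≈2.987375; next y=1/2·3.651731+1/4·2.987375≈2.572709
n=7: y≈2.572709, sp=3, e=sp−y≈0.427291; I≈4.358475, D=e−e_prev≈1.079022; u=3/2·0.427291+3/2·4.358475+3/4·1.079022≈7.987915; next y=1/2·2.572709+1/4·7.987915≈3.283333
n=8: y≈3.283333, sp=3, e=sp−y≈-0.283333; I≈4.075142, D=e−e_prev≈-0.710624; u=3/2·(-0.283333)+3/2·4.075142+3/4·(-0.710624)≈5.154744; next y=1/2·3.283333+1/4·5.154744≈2.930353
n=9: y≈2.930353, sp=3, e=sp−y≈0.069647; I≈4.144789, D=e−e_prev≈0.352981; u=3/2·0.069647+3/2·4.144789+3/4·0.352981≈6.586390; next y=1/2·2.930353+1/4·6.586390≈3.111774

0 -2 -7.500 0.000
1 -2 -1.969 -1.875
2 -2 -5.232 -1.430
3 5 22.721 -2.023
4 3 -5.034 4.669
5 3 12.455 1.076
6 3 2.987 3.652
7 3 7.988 2.573
8 3 5.155 3.283
9 3 6.586 2.930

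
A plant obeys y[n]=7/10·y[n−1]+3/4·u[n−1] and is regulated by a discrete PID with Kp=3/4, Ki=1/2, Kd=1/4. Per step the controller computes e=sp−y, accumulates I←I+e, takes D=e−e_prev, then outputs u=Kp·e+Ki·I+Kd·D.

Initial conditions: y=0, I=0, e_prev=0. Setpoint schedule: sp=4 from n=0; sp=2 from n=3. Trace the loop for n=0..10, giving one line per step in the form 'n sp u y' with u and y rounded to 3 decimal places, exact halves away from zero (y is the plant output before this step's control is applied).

(exact arithmetic carried between steps; '≈' marks a value shown rounded to 6 d.p. or computed from one; I and e_prev carry over from the previous line; the table rounds u and y to 3 d.p., halves away from zero)
n=0: y=0, sp=4, e=sp−y=4; I=4, D=e−e_prev=4; u=3/4·4+1/2·4+1/4·4=6; next y=7/10·0+3/4·6=4.5
n=1: y=4.5, sp=4, e=sp−y=-0.5; I=3.5, D=e−e_prev=-4.5; u=3/4·(-0.5)+1/2·3.5+1/4·(-4.5)=0.25; next y=7/10·4.5+3/4·0.25=3.3375
n=2: y=3.3375, sp=4, e=sp−y=0.6625; I=4.1625, D=e−e_prev=1.1625; u=3/4·0.6625+1/2·4.1625+1/4·1.1625=2.86875; next y=7/10·3.3375+3/4·2.86875≈4.487813
n=3: y≈4.487813, sp=2, e=sp−y≈-2.487813; I≈1.674688, D=e−e_prev≈-3.150313; u=3/4·(-2.487813)+1/2·1.674688+1/4·(-3.150313)≈-1.816094; next y=7/10·4.487813+3/4·(-1.816094)≈1.779398
n=4: y≈1.779398, sp=2, e=sp−y≈0.220602; I≈1.895289, D=e−e_prev≈2.708414; u=3/4·0.220602+1/2·1.895289+1/4·2.708414≈1.790199; next y=7/10·1.779398+3/4·1.790199≈2.588228
n=5: y≈2.588228, sp=2, e=sp−y≈-0.588228; I≈1.307061, D=e−e_prev≈-0.808830; u=3/4·(-0.588228)+1/2·1.307061+1/4·(-0.808830)≈0.010152; next y=7/10·2.588228+3/4·0.010152≈1.819374
n=6: y≈1.819374, sp=2, e=sp−y≈0.180626; I≈1.487687, D=e−e_prev≈0.768855; u=3/4·0.180626+1/2·1.487687+1/4·0.768855≈1.071527; next y=7/10·1.819374+3/4·1.071527≈2.077207
n=7: y≈2.077207, sp=2, e=sp−y≈-0.077207; I≈1.410480, D=e−e_prev≈-0.257833; u=3/4·(-0.077207)+1/2·1.410480+1/4·(-0.257833)≈0.582877; next y=7/10·2.077207+3/4·0.582877≈1.891202
n=8: y≈1.891202, sp=2, e=sp−y≈0.108798; I≈1.519278, D=e−e_prev≈0.186004; u=3/4·0.108798+1/2·1.519278+1/4·0.186004≈0.887738; next y=7/10·1.891202+3/4·0.887738≈1.989645
n=9: y≈1.989645, sp=2, e=sp−y≈0.010355; I≈1.529633, D=e−e_prev≈-0.098443; u=3/4·0.010355+1/2·1.529633+1/4·(-0.098443)≈0.747971; next y=7/10·1.989645+3/4·0.747971≈1.953730
n=10: y≈1.953730, sp=2, e=sp−y≈0.046270; I≈1.575902, D=e−e_prev≈0.035915; u=3/4·0.046270+1/2·1.575902+1/4·0.035915≈0.831632; next y=7/10·1.953730+3/4·0.831632≈1.991335

0 4 6.000 0.000
1 4 0.250 4.500
2 4 2.869 3.338
3 2 -1.816 4.488
4 2 1.790 1.779
5 2 0.010 2.588
6 2 1.072 1.819
7 2 0.583 2.077
8 2 0.888 1.891
9 2 0.748 1.990
10 2 0.832 1.954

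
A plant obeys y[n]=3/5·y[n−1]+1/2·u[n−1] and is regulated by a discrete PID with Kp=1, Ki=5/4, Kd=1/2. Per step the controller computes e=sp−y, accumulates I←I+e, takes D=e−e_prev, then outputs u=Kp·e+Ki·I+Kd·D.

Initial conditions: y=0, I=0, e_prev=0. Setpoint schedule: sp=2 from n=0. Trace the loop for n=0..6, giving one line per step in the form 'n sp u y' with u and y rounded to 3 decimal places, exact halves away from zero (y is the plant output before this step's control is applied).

(exact arithmetic carried between steps; '≈' marks a value shown rounded to 6 d.p. or computed from one; I and e_prev carry over from the previous line; the table rounds u and y to 3 d.p., halves away from zero)
n=0: y=0, sp=2, e=sp−y=2; I=2, D=e−e_prev=2; u=1·2+5/4·2+1/2·2=5.5; next y=3/5·0+1/2·5.5=2.75
n=1: y=2.75, sp=2, e=sp−y=-0.75; I=1.25, D=e−e_prev=-2.75; u=1·(-0.75)+5/4·1.25+1/2·(-2.75)=-0.5625; next y=3/5·2.75+1/2·(-0.5625)=1.36875
n=2: y=1.36875, sp=2, e=sp−y=0.63125; I=1.88125, D=e−e_prev=1.38125; u=1·0.63125+5/4·1.88125+1/2·1.38125≈3.673438; next y=3/5·1.36875+1/2·3.673438≈2.657969
n=3: y≈2.657969, sp=2, e=sp−y≈-0.657969; I≈1.223281, D=e−e_prev≈-1.289219; u=1·(-0.657969)+5/4·1.223281+1/2·(-1.289219)≈0.226523; next y=3/5·2.657969+1/2·0.226523≈1.708043
n=4: y≈1.708043, sp=2, e=sp−y≈0.291957; I≈1.515238, D=e−e_prev≈0.949926; u=1·0.291957+5/4·1.515238+1/2·0.949926≈2.660968; next y=3/5·1.708043+1/2·2.660968≈2.355310
n=5: y≈2.355310, sp=2, e=sp−y≈-0.355310; I≈1.159929, D=e−e_prev≈-0.647267; u=1·(-0.355310)+5/4·1.159929+1/2·(-0.647267)≈0.770968; next y=3/5·2.355310+1/2·0.770968≈1.798670
n=6: y≈1.798670, sp=2, e=sp−y≈0.201330; I≈1.361259, D=e−e_prev≈0.556640; u=1·0.201330+5/4·1.361259+1/2·0.556640≈2.181224; next y=3/5·1.798670+1/2·2.181224≈2.169814

0 2 5.500 0.000
1 2 -0.563 2.750
2 2 3.673 1.369
3 2 0.227 2.658
4 2 2.661 1.708
5 2 0.771 2.355
6 2 2.181 1.799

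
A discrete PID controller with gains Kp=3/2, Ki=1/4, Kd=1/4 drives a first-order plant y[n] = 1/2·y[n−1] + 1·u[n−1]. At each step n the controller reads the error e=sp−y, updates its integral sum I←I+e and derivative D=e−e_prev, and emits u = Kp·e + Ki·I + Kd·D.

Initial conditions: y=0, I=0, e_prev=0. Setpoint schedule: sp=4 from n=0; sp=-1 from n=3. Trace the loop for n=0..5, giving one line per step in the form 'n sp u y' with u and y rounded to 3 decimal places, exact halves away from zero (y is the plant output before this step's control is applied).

0 4 8.000 0.000
1 4 -8.000 8.000
2 4 17.000 -4.000
3 -1 -32.000 15.000
4 -1 49.000 -24.500
5 -1 -77.500 36.750

(exact arithmetic carried between steps; '≈' marks a value shown rounded to 6 d.p. or computed from one; I and e_prev carry over from the previous line; the table rounds u and y to 3 d.p., halves away from zero)
n=0: y=0, sp=4, e=sp−y=4; I=4, D=e−e_prev=4; u=3/2·4+1/4·4+1/4·4=8; next y=1/2·0+1·8=8
n=1: y=8, sp=4, e=sp−y=-4; I=0, D=e−e_prev=-8; u=3/2·(-4)+1/4·0+1/4·(-8)=-8; next y=1/2·8+1·(-8)=-4
n=2: y=-4, sp=4, e=sp−y=8; I=8, D=e−e_prev=12; u=3/2·8+1/4·8+1/4·12=17; next y=1/2·(-4)+1·17=15
n=3: y=15, sp=-1, e=sp−y=-16; I=-8, D=e−e_prev=-24; u=3/2·(-16)+1/4·(-8)+1/4·(-24)=-32; next y=1/2·15+1·(-32)=-24.5
n=4: y=-24.5, sp=-1, e=sp−y=23.5; I=15.5, D=e−e_prev=39.5; u=3/2·23.5+1/4·15.5+1/4·39.5=49; next y=1/2·(-24.5)+1·49=36.75
n=5: y=36.75, sp=-1, e=sp−y=-37.75; I=-22.25, D=e−e_prev=-61.25; u=3/2·(-37.75)+1/4·(-22.25)+1/4·(-61.25)=-77.5; next y=1/2·36.75+1·(-77.5)=-59.125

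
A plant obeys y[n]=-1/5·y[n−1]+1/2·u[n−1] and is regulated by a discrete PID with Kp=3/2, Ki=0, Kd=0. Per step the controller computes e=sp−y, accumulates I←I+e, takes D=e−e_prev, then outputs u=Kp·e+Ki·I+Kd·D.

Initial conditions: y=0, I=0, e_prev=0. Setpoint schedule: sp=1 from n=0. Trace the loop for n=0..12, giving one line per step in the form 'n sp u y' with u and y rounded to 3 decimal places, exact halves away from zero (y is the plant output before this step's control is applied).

0 1 1.500 0.000
1 1 0.375 0.750
2 1 1.444 0.038
3 1 0.428 0.714
4 1 1.393 0.071
5 1 0.477 0.682
6 1 1.347 0.102
7 1 0.520 0.653
8 1 1.306 0.129
9 1 0.559 0.627
10 1 1.269 0.154
11 1 0.595 0.603
12 1 1.235 0.177

(exact arithmetic carried between steps; '≈' marks a value shown rounded to 6 d.p. or computed from one; I and e_prev carry over from the previous line; the table rounds u and y to 3 d.p., halves away from zero)
n=0: y=0, sp=1, e=sp−y=1; I=1, D=e−e_prev=1; u=3/2·1+0·1+0·1=1.5; next y=-1/5·0+1/2·1.5=0.75
n=1: y=0.75, sp=1, e=sp−y=0.25; I=1.25, D=e−e_prev=-0.75; u=3/2·0.25+0·1.25+0·(-0.75)=0.375; next y=-1/5·0.75+1/2·0.375=0.0375
n=2: y=0.0375, sp=1, e=sp−y=0.9625; I=2.2125, D=e−e_prev=0.7125; u=3/2·0.9625+0·2.2125+0·0.7125=1.44375; next y=-1/5·0.0375+1/2·1.44375=0.714375
n=3: y=0.714375, sp=1, e=sp−y=0.285625; I=2.498125, D=e−e_prev=-0.676875; u=3/2·0.285625+0·2.498125+0·(-0.676875)≈0.428438; next y=-1/5·0.714375+1/2·0.428438≈0.071344
n=4: y≈0.071344, sp=1, e=sp−y≈0.928656; I≈3.426781, D=e−e_prev≈0.643031; u=3/2·0.928656+0·3.426781+0·0.643031≈1.392984; next y=-1/5·0.071344+1/2·1.392984≈0.682223
n=5: y≈0.682223, sp=1, e=sp−y≈0.317777; I≈3.744558, D=e−e_prev≈-0.610880; u=3/2·0.317777+0·3.744558+0·(-0.610880)≈0.476665; next y=-1/5·0.682223+1/2·0.476665≈0.101888
n=6: y≈0.101888, sp=1, e=sp−y≈0.898112; I≈4.642670, D=e−e_prev≈0.580336; u=3/2·0.898112+0·4.642670+0·0.580336≈1.347168; next y=-1/5·0.101888+1/2·1.347168≈0.653207
n=7: y≈0.653207, sp=1, e=sp−y≈0.346793; I≈4.989463, D=e−e_prev≈-0.551319; u=3/2·0.346793+0·4.989463+0·(-0.551319)≈0.520190; next y=-1/5·0.653207+1/2·0.520190≈0.129454
n=8: y≈0.129454, sp=1, e=sp−y≈0.870546; I≈5.860010, D=e−e_prev≈0.523753; u=3/2·0.870546+0·5.860010+0·0.523753≈1.305819; next y=-1/5·0.129454+1/2·1.305819≈0.627019
n=9: y≈0.627019, sp=1, e=sp−y≈0.372981; I≈6.232991, D=e−e_prev≈-0.497565; u=3/2·0.372981+0·6.232991+0·(-0.497565)≈0.559471; next y=-1/5·0.627019+1/2·0.559471≈0.154332
n=10: y≈0.154332, sp=1, e=sp−y≈0.845668; I≈7.078659, D=e−e_prev≈0.472687; u=3/2·0.845668+0·7.078659+0·0.472687≈1.268502; next y=-1/5·0.154332+1/2·1.268502≈0.603385
n=11: y≈0.603385, sp=1, e=sp−y≈0.396615; I≈7.475274, D=e−e_prev≈-0.449053; u=3/2·0.396615+0·7.475274+0·(-0.449053)≈0.594923; next y=-1/5·0.603385+1/2·0.594923≈0.176785
n=12: y≈0.176785, sp=1, e=sp−y≈0.823215; I≈8.298490, D=e−e_prev≈0.426600; u=3/2·0.823215+0·8.298490+0·0.426600≈1.234823; next y=-1/5·0.176785+1/2·1.234823≈0.582055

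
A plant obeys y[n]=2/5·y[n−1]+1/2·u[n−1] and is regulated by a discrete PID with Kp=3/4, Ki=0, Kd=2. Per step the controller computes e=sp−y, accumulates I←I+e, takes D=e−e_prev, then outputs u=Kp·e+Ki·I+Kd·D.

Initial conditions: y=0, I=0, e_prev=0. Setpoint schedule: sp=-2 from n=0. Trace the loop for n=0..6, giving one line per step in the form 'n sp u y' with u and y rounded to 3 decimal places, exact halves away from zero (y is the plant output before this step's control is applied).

(exact arithmetic carried between steps; '≈' marks a value shown rounded to 6 d.p. or computed from one; I and e_prev carry over from the previous line; the table rounds u and y to 3 d.p., halves away from zero)
n=0: y=0, sp=-2, e=sp−y=-2; I=-2, D=e−e_prev=-2; u=3/4·(-2)+0·(-2)+2·(-2)=-5.5; next y=2/5·0+1/2·(-5.5)=-2.75
n=1: y=-2.75, sp=-2, e=sp−y=0.75; I=-1.25, D=e−e_prev=2.75; u=3/4·0.75+0·(-1.25)+2·2.75=6.0625; next y=2/5·(-2.75)+1/2·6.0625=1.93125
n=2: y=1.93125, sp=-2, e=sp−y=-3.93125; I=-5.18125, D=e−e_prev=-4.68125; u=3/4·(-3.93125)+0·(-5.18125)+2·(-4.68125)≈-12.310938; next y=2/5·1.93125+1/2·(-12.310938)≈-5.382969
n=3: y≈-5.382969, sp=-2, e=sp−y≈3.382969; I≈-1.798281, D=e−e_prev≈7.314219; u=3/4·3.382969+0·(-1.798281)+2·7.314219≈17.165664; next y=2/5·(-5.382969)+1/2·17.165664≈6.429645
n=4: y≈6.429645, sp=-2, e=sp−y≈-8.429645; I≈-10.227926, D=e−e_prev≈-11.812613; u=3/4·(-8.429645)+0·(-10.227926)+2·(-11.812613)≈-29.947460; next y=2/5·6.429645+1/2·(-29.947460)≈-12.401872
n=5: y≈-12.401872, sp=-2, e=sp−y≈10.401872; I≈0.173946, D=e−e_prev≈18.831517; u=3/4·10.401872+0·0.173946+2·18.831517≈45.464438; next y=2/5·(-12.401872)+1/2·45.464438≈17.771470
n=6: y≈17.771470, sp=-2, e=sp−y≈-19.771470; I≈-19.597524, D=e−e_prev≈-30.173342; u=3/4·(-19.771470)+0·(-19.597524)+2·(-30.173342)≈-75.175287; next y=2/5·17.771470+1/2·(-75.175287)≈-30.479055

0 -2 -5.500 0.000
1 -2 6.063 -2.750
2 -2 -12.311 1.931
3 -2 17.166 -5.383
4 -2 -29.947 6.430
5 -2 45.464 -12.402
6 -2 -75.175 17.771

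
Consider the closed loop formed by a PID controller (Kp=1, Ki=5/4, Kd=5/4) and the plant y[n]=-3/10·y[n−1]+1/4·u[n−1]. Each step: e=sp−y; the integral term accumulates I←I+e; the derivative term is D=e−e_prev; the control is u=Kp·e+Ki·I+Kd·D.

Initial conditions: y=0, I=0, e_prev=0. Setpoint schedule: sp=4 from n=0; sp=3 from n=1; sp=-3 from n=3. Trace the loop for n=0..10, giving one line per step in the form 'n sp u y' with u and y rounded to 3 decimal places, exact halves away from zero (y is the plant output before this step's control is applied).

0 4 14.000 0.000
1 3 -1.750 3.500
2 3 20.706 -1.488
3 -3 -25.805 5.623
4 -3 27.968 -8.138
5 -3 -44.311 9.433
6 -3 43.805 -13.908
7 -3 -73.346 15.124
8 -3 73.279 -22.874
9 -3 -117.569 25.182
10 -3 124.723 -36.947

(exact arithmetic carried between steps; '≈' marks a value shown rounded to 6 d.p. or computed from one; I and e_prev carry over from the previous line; the table rounds u and y to 3 d.p., halves away from zero)
n=0: y=0, sp=4, e=sp−y=4; I=4, D=e−e_prev=4; u=1·4+5/4·4+5/4·4=14; next y=-3/10·0+1/4·14=3.5
n=1: y=3.5, sp=3, e=sp−y=-0.5; I=3.5, D=e−e_prev=-4.5; u=1·(-0.5)+5/4·3.5+5/4·(-4.5)=-1.75; next y=-3/10·3.5+1/4·(-1.75)=-1.4875
n=2: y=-1.4875, sp=3, e=sp−y=4.4875; I=7.9875, D=e−e_prev=4.9875; u=1·4.4875+5/4·7.9875+5/4·4.9875=20.70625; next y=-3/10·(-1.4875)+1/4·20.70625≈5.622813
n=3: y≈5.622813, sp=-3, e=sp−y≈-8.622813; I≈-0.635313, D=e−e_prev≈-13.110313; u=1·(-8.622813)+5/4·(-0.635313)+5/4·(-13.110313)≈-25.804844; next y=-3/10·5.622813+1/4·(-25.804844)≈-8.138055
n=4: y≈-8.138055, sp=-3, e=sp−y≈5.138055; I≈4.502742, D=e−e_prev≈13.760867; u=1·5.138055+5/4·4.502742+5/4·13.760867≈27.967566; next y=-3/10·(-8.138055)+1/4·27.967566≈9.433308
n=5: y≈9.433308, sp=-3, e=sp−y≈-12.433308; I≈-7.930566, D=e−e_prev≈-17.571363; u=1·(-12.433308)+5/4·(-7.930566)+5/4·(-17.571363)≈-44.310719; next y=-3/10·9.433308+1/4·(-44.310719)≈-13.907672
n=6: y≈-13.907672, sp=-3, e=sp−y≈10.907672; I≈2.977106, D=e−e_prev≈23.340980; u=1·10.907672+5/4·2.977106+5/4·23.340980≈43.805280; next y=-3/10·(-13.907672)+1/4·43.805280≈15.123622
n=7: y≈15.123622, sp=-3, e=sp−y≈-18.123622; I≈-15.146515, D=e−e_prev≈-29.031294; u=1·(-18.123622)+5/4·(-15.146515)+5/4·(-29.031294)≈-73.345883; next y=-3/10·15.123622+1/4·(-73.345883)≈-22.873557
n=8: y≈-22.873557, sp=-3, e=sp−y≈19.873557; I≈4.727042, D=e−e_prev≈37.997179; u=1·19.873557+5/4·4.727042+5/4·37.997179≈73.278833; next y=-3/10·(-22.873557)+1/4·73.278833≈25.181775
n=9: y≈25.181775, sp=-3, e=sp−y≈-28.181775; I≈-23.454734, D=e−e_prev≈-48.055333; u=1·(-28.181775)+5/4·(-23.454734)+5/4·(-48.055333)≈-117.569358; next y=-3/10·25.181775+1/4·(-117.569358)≈-36.946872
n=10: y≈-36.946872, sp=-3, e=sp−y≈33.946872; I≈10.492139, D=e−e_prev≈62.128648; u=1·33.946872+5/4·10.492139+5/4·62.128648≈124.722855; next y=-3/10·(-36.946872)+1/4·124.722855≈42.264775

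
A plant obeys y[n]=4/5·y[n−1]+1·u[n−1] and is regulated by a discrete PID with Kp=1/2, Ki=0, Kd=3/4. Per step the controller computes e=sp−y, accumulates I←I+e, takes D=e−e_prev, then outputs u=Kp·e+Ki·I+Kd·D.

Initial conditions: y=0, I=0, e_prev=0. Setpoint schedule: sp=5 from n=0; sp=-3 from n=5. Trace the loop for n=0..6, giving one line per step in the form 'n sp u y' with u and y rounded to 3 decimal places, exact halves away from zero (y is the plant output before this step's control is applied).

(exact arithmetic carried between steps; '≈' marks a value shown rounded to 6 d.p. or computed from one; I and e_prev carry over from the previous line; the table rounds u and y to 3 d.p., halves away from zero)
n=0: y=0, sp=5, e=sp−y=5; I=5, D=e−e_prev=5; u=1/2·5+0·5+3/4·5=6.25; next y=4/5·0+1·6.25=6.25
n=1: y=6.25, sp=5, e=sp−y=-1.25; I=3.75, D=e−e_prev=-6.25; u=1/2·(-1.25)+0·3.75+3/4·(-6.25)=-5.3125; next y=4/5·6.25+1·(-5.3125)=-0.3125
n=2: y=-0.3125, sp=5, e=sp−y=5.3125; I=9.0625, D=e−e_prev=6.5625; u=1/2·5.3125+0·9.0625+3/4·6.5625=7.578125; next y=4/5·(-0.3125)+1·7.578125=7.328125
n=3: y=7.328125, sp=5, e=sp−y=-2.328125; I=6.734375, D=e−e_prev=-7.640625; u=1/2·(-2.328125)+0·6.734375+3/4·(-7.640625)≈-6.894531; next y=4/5·7.328125+1·(-6.894531)≈-1.032031
n=4: y≈-1.032031, sp=5, e=sp−y≈6.032031; I≈12.766406, D=e−e_prev≈8.360156; u=1/2·6.032031+0·12.766406+3/4·8.360156≈9.286133; next y=4/5·(-1.032031)+1·9.286133≈8.460508
n=5: y≈8.460508, sp=-3, e=sp−y≈-11.460508; I≈1.305898, D=e−e_prev≈-17.492539; u=1/2·(-11.460508)+0·1.305898+3/4·(-17.492539)≈-18.849658; next y=4/5·8.460508+1·(-18.849658)≈-12.081252
n=6: y≈-12.081252, sp=-3, e=sp−y≈9.081252; I≈10.387150, D=e−e_prev≈20.541760; u=1/2·9.081252+0·10.387150+3/4·20.541760≈19.946946; next y=4/5·(-12.081252)+1·19.946946≈10.281944

0 5 6.250 0.000
1 5 -5.313 6.250
2 5 7.578 -0.313
3 5 -6.895 7.328
4 5 9.286 -1.032
5 -3 -18.850 8.461
6 -3 19.947 -12.081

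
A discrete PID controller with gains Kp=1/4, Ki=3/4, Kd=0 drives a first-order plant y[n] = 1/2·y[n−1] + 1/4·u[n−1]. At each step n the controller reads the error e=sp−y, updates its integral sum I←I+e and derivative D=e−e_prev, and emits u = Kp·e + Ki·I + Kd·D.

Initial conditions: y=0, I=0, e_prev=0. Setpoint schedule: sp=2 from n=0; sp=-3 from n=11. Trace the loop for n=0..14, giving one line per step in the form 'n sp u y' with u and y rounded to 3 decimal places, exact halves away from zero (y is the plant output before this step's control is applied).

(exact arithmetic carried between steps; '≈' marks a value shown rounded to 6 d.p. or computed from one; I and e_prev carry over from the previous line; the table rounds u and y to 3 d.p., halves away from zero)
n=0: y=0, sp=2, e=sp−y=2; I=2, D=e−e_prev=2; u=1/4·2+3/4·2+0·2=2; next y=1/2·0+1/4·2=0.5
n=1: y=0.5, sp=2, e=sp−y=1.5; I=3.5, D=e−e_prev=-0.5; u=1/4·1.5+3/4·3.5+0·(-0.5)=3; next y=1/2·0.5+1/4·3=1
n=2: y=1, sp=2, e=sp−y=1; I=4.5, D=e−e_prev=-0.5; u=1/4·1+3/4·4.5+0·(-0.5)=3.625; next y=1/2·1+1/4·3.625=1.40625
n=3: y=1.40625, sp=2, e=sp−y=0.59375; I=5.09375, D=e−e_prev=-0.40625; u=1/4·0.59375+3/4·5.09375+0·(-0.40625)=3.96875; next y=1/2·1.40625+1/4·3.96875≈1.695313
n=4: y≈1.695313, sp=2, e=sp−y≈0.304688; I≈5.398438, D=e−e_prev≈-0.289063; u=1/4·0.304688+3/4·5.398438+0·(-0.289063)≈4.125; next y=1/2·1.695313+1/4·4.125≈1.878906
n=5: y≈1.878906, sp=2, e=sp−y≈0.121094; I≈5.519531, D=e−e_prev≈-0.183594; u=1/4·0.121094+3/4·5.519531+0·(-0.183594)≈4.169922; next y=1/2·1.878906+1/4·4.169922≈1.981934
n=6: y≈1.981934, sp=2, e=sp−y≈0.018066; I≈5.537598, D=e−e_prev≈-0.103027; u=1/4·0.018066+3/4·5.537598+0·(-0.103027)≈4.157715; next y=1/2·1.981934+1/4·4.157715≈2.030396
n=7: y≈2.030396, sp=2, e=sp−y≈-0.030396; I≈5.507202, D=e−e_prev≈-0.048462; u=1/4·(-0.030396)+3/4·5.507202+0·(-0.048462)≈4.122803; next y=1/2·2.030396+1/4·4.122803≈2.045898
n=8: y≈2.045898, sp=2, e=sp−y≈-0.045898; I≈5.461304, D=e−e_prev≈-0.015503; u=1/4·(-0.045898)+3/4·5.461304+0·(-0.015503)≈4.084503; next y=1/2·2.045898+1/4·4.084503≈2.044075
n=9: y≈2.044075, sp=2, e=sp−y≈-0.044075; I≈5.417229, D=e−e_prev≈0.001823; u=1/4·(-0.044075)+3/4·5.417229+0·0.001823≈4.051903; next y=1/2·2.044075+1/4·4.051903≈2.035013
n=10: y≈2.035013, sp=2, e=sp−y≈-0.035013; I≈5.382215, D=e−e_prev≈0.009062; u=1/4·(-0.035013)+3/4·5.382215+0·0.009062≈4.027908; next y=1/2·2.035013+1/4·4.027908≈2.024484
n=11: y≈2.024484, sp=-3, e=sp−y≈-5.024484; I≈0.357732, D=e−e_prev≈-4.989470; u=1/4·(-5.024484)+3/4·0.357732+0·(-4.989470)≈-0.987822; next y=1/2·2.024484+1/4·(-0.987822)≈0.765286
n=12: y≈0.765286, sp=-3, e=sp−y≈-3.765286; I≈-3.407555, D=e−e_prev≈1.259197; u=1/4·(-3.765286)+3/4·(-3.407555)+0·1.259197≈-3.496987; next y=1/2·0.765286+1/4·(-3.496987)≈-0.491604
n=13: y≈-0.491604, sp=-3, e=sp−y≈-2.508396; I≈-5.915951, D=e−e_prev≈1.256890; u=1/4·(-2.508396)+3/4·(-5.915951)+0·1.256890≈-5.064062; next y=1/2·(-0.491604)+1/4·(-5.064062)≈-1.511817
n=14: y≈-1.511817, sp=-3, e=sp−y≈-1.488183; I≈-7.404133, D=e−e_prev≈1.020214; u=1/4·(-1.488183)+3/4·(-7.404133)+0·1.020214≈-5.925146; next y=1/2·(-1.511817)+1/4·(-5.925146)≈-2.237195

0 2 2.000 0.000
1 2 3.000 0.500
2 2 3.625 1.000
3 2 3.969 1.406
4 2 4.125 1.695
5 2 4.170 1.879
6 2 4.158 1.982
7 2 4.123 2.030
8 2 4.085 2.046
9 2 4.052 2.044
10 2 4.028 2.035
11 -3 -0.988 2.024
12 -3 -3.497 0.765
13 -3 -5.064 -0.492
14 -3 -5.925 -1.512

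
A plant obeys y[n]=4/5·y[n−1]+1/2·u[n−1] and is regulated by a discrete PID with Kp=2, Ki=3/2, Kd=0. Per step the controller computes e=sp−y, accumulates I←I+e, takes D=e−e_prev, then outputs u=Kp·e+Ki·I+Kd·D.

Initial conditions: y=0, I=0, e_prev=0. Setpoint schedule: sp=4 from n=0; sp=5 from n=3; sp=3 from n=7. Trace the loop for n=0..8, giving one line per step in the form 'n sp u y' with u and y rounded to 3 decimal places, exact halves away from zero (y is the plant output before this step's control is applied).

(exact arithmetic carried between steps; '≈' marks a value shown rounded to 6 d.p. or computed from one; I and e_prev carry over from the previous line; the table rounds u and y to 3 d.p., halves away from zero)
n=0: y=0, sp=4, e=sp−y=4; I=4, D=e−e_prev=4; u=2·4+3/2·4+0·4=14; next y=4/5·0+1/2·14=7
n=1: y=7, sp=4, e=sp−y=-3; I=1, D=e−e_prev=-7; u=2·(-3)+3/2·1+0·(-7)=-4.5; next y=4/5·7+1/2·(-4.5)=3.35
n=2: y=3.35, sp=4, e=sp−y=0.65; I=1.65, D=e−e_prev=3.65; u=2·0.65+3/2·1.65+0·3.65=3.775; next y=4/5·3.35+1/2·3.775=4.5675
n=3: y=4.5675, sp=5, e=sp−y=0.4325; I=2.0825, D=e−e_prev=-0.2175; u=2·0.4325+3/2·2.0825+0·(-0.2175)=3.98875; next y=4/5·4.5675+1/2·3.98875=5.648375
n=4: y=5.648375, sp=5, e=sp−y=-0.648375; I=1.434125, D=e−e_prev=-1.080875; u=2·(-0.648375)+3/2·1.434125+0·(-1.080875)≈0.854438; next y=4/5·5.648375+1/2·0.854438≈4.945919
n=5: y≈4.945919, sp=5, e=sp−y≈0.054081; I≈1.488206, D=e−e_prev≈0.702456; u=2·0.054081+3/2·1.488206+0·0.702456≈2.340472; next y=4/5·4.945919+1/2·2.340472≈5.126971
n=6: y≈5.126971, sp=5, e=sp−y≈-0.126971; I≈1.361235, D=e−e_prev≈-0.181052; u=2·(-0.126971)+3/2·1.361235+0·(-0.181052)≈1.787911; next y=4/5·5.126971+1/2·1.787911≈4.995532
n=7: y≈4.995532, sp=3, e=sp−y≈-1.995532; I≈-0.634297, D=e−e_prev≈-1.868561; u=2·(-1.995532)+3/2·(-0.634297)+0·(-1.868561)≈-4.942510; next y=4/5·4.995532+1/2·(-4.942510)≈1.525171
n=8: y≈1.525171, sp=3, e=sp−y≈1.474829; I≈0.840532, D=e−e_prev≈3.470361; u=2·1.474829+3/2·0.840532+0·3.470361≈4.210457; next y=4/5·1.525171+1/2·4.210457≈3.325365

0 4 14.000 0.000
1 4 -4.500 7.000
2 4 3.775 3.350
3 5 3.989 4.568
4 5 0.854 5.648
5 5 2.340 4.946
6 5 1.788 5.127
7 3 -4.943 4.996
8 3 4.210 1.525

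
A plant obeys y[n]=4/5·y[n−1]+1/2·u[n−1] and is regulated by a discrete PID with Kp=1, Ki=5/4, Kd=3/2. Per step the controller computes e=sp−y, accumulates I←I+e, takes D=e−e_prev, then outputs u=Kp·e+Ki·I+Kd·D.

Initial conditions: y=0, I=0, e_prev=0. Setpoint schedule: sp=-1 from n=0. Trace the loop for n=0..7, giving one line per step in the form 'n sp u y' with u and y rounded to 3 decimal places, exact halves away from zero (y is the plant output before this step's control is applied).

0 -1 -3.750 0.000
1 -1 3.531 -1.875
2 -1 -6.215 0.266
3 -1 7.266 -2.895
4 -1 -10.901 1.317
5 -1 13.948 -4.397
6 -1 -19.827 3.457
7 -1 26.151 -7.148

(exact arithmetic carried between steps; '≈' marks a value shown rounded to 6 d.p. or computed from one; I and e_prev carry over from the previous line; the table rounds u and y to 3 d.p., halves away from zero)
n=0: y=0, sp=-1, e=sp−y=-1; I=-1, D=e−e_prev=-1; u=1·(-1)+5/4·(-1)+3/2·(-1)=-3.75; next y=4/5·0+1/2·(-3.75)=-1.875
n=1: y=-1.875, sp=-1, e=sp−y=0.875; I=-0.125, D=e−e_prev=1.875; u=1·0.875+5/4·(-0.125)+3/2·1.875=3.53125; next y=4/5·(-1.875)+1/2·3.53125=0.265625
n=2: y=0.265625, sp=-1, e=sp−y=-1.265625; I=-1.390625, D=e−e_prev=-2.140625; u=1·(-1.265625)+5/4·(-1.390625)+3/2·(-2.140625)≈-6.214844; next y=4/5·0.265625+1/2·(-6.214844)≈-2.894922
n=3: y≈-2.894922, sp=-1, e=sp−y≈1.894922; I≈0.504297, D=e−e_prev≈3.160547; u=1·1.894922+5/4·0.504297+3/2·3.160547≈7.266113; next y=4/5·(-2.894922)+1/2·7.266113≈1.317119
n=4: y≈1.317119, sp=-1, e=sp−y≈-2.317119; I≈-1.812822, D=e−e_prev≈-4.212041; u=1·(-2.317119)+5/4·(-1.812822)+3/2·(-4.212041)≈-10.901208; next y=4/5·1.317119+1/2·(-10.901208)≈-4.396909
n=5: y≈-4.396909, sp=-1, e=sp−y≈3.396909; I≈1.584087, D=e−e_prev≈5.714028; u=1·3.396909+5/4·1.584087+3/2·5.714028≈13.948059; next y=4/5·(-4.396909)+1/2·13.948059≈3.456503
n=6: y≈3.456503, sp=-1, e=sp−y≈-4.456503; I≈-2.872416, D=e−e_prev≈-7.853411; u=1·(-4.456503)+5/4·(-2.872416)+3/2·(-7.853411)≈-19.827140; next y=4/5·3.456503+1/2·(-19.827140)≈-7.148368
n=7: y≈-7.148368, sp=-1, e=sp−y≈6.148368; I≈3.275952, D=e−e_prev≈10.604870; u=1·6.148368+5/4·3.275952+3/2·10.604870≈26.150613; next y=4/5·(-7.148368)+1/2·26.150613≈7.356612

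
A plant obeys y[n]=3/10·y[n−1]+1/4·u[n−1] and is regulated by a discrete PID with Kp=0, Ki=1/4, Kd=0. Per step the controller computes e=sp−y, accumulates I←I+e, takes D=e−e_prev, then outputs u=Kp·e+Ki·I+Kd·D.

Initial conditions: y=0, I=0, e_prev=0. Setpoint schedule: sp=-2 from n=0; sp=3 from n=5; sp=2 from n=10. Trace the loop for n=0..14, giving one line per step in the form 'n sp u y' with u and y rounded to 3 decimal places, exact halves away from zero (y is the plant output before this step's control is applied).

(exact arithmetic carried between steps; '≈' marks a value shown rounded to 6 d.p. or computed from one; I and e_prev carry over from the previous line; the table rounds u and y to 3 d.p., halves away from zero)
n=0: y=0, sp=-2, e=sp−y=-2; I=-2, D=e−e_prev=-2; u=0·(-2)+1/4·(-2)+0·(-2)=-0.5; next y=3/10·0+1/4·(-0.5)=-0.125
n=1: y=-0.125, sp=-2, e=sp−y=-1.875; I=-3.875, D=e−e_prev=0.125; u=0·(-1.875)+1/4·(-3.875)+0·0.125=-0.96875; next y=3/10·(-0.125)+1/4·(-0.96875)≈-0.279688
n=2: y≈-0.279688, sp=-2, e=sp−y≈-1.720313; I≈-5.595313, D=e−e_prev≈0.154688; u=0·(-1.720313)+1/4·(-5.595313)+0·0.154688≈-1.398828; next y=3/10·(-0.279688)+1/4·(-1.398828)≈-0.433613
n=3: y≈-0.433613, sp=-2, e=sp−y≈-1.566387; I≈-7.161699, D=e−e_prev≈0.153926; u=0·(-1.566387)+1/4·(-7.161699)+0·0.153926≈-1.790425; next y=3/10·(-0.433613)+1/4·(-1.790425)≈-0.577690
n=4: y≈-0.577690, sp=-2, e=sp−y≈-1.422310; I≈-8.584009, D=e−e_prev≈0.144077; u=0·(-1.422310)+1/4·(-8.584009)+0·0.144077≈-2.146002; next y=3/10·(-0.577690)+1/4·(-2.146002)≈-0.709808
n=5: y≈-0.709808, sp=3, e=sp−y≈3.709808; I≈-4.874201, D=e−e_prev≈5.132117; u=0·3.709808+1/4·(-4.874201)+0·5.132117≈-1.218550; next y=3/10·(-0.709808)+1/4·(-1.218550)≈-0.517580
n=6: y≈-0.517580, sp=3, e=sp−y≈3.517580; I≈-1.356622, D=e−e_prev≈-0.192228; u=0·3.517580+1/4·(-1.356622)+0·(-0.192228)≈-0.339155; next y=3/10·(-0.517580)+1/4·(-0.339155)≈-0.240063
n=7: y≈-0.240063, sp=3, e=sp−y≈3.240063; I≈1.883441, D=e−e_prev≈-0.277517; u=0·3.240063+1/4·1.883441+0·(-0.277517)≈0.470860; next y=3/10·(-0.240063)+1/4·0.470860≈0.045696
n=8: y≈0.045696, sp=3, e=sp−y≈2.954304; I≈4.837745, D=e−e_prev≈-0.285759; u=0·2.954304+1/4·4.837745+0·(-0.285759)≈1.209436; next y=3/10·0.045696+1/4·1.209436≈0.316068
n=9: y≈0.316068, sp=3, e=sp−y≈2.683932; I≈7.521677, D=e−e_prev≈-0.270372; u=0·2.683932+1/4·7.521677+0·(-0.270372)≈1.880419; next y=3/10·0.316068+1/4·1.880419≈0.564925
n=10: y≈0.564925, sp=2, e=sp−y≈1.435075; I≈8.956752, D=e−e_prev≈-1.248857; u=0·1.435075+1/4·8.956752+0·(-1.248857)≈2.239188; next y=3/10·0.564925+1/4·2.239188≈0.729275
n=11: y≈0.729275, sp=2, e=sp−y≈1.270725; I≈10.227477, D=e−e_prev≈-0.164349; u=0·1.270725+1/4·10.227477+0·(-0.164349)≈2.556869; next y=3/10·0.729275+1/4·2.556869≈0.858000
n=12: y≈0.858000, sp=2, e=sp−y≈1.142000; I≈11.369478, D=e−e_prev≈-0.128725; u=0·1.142000+1/4·11.369478+0·(-0.128725)≈2.842369; next y=3/10·0.858000+1/4·2.842369≈0.967992
n=13: y≈0.967992, sp=2, e=sp−y≈1.032008; I≈12.401485, D=e−e_prev≈-0.109993; u=0·1.032008+1/4·12.401485+0·(-0.109993)≈3.100371; next y=3/10·0.967992+1/4·3.100371≈1.065491
n=14: y≈1.065491, sp=2, e=sp−y≈0.934509; I≈13.335995, D=e−e_prev≈-0.097498; u=0·0.934509+1/4·13.335995+0·(-0.097498)≈3.333999; next y=3/10·1.065491+1/4·3.333999≈1.153147

0 -2 -0.500 0.000
1 -2 -0.969 -0.125
2 -2 -1.399 -0.280
3 -2 -1.790 -0.434
4 -2 -2.146 -0.578
5 3 -1.219 -0.710
6 3 -0.339 -0.518
7 3 0.471 -0.240
8 3 1.209 0.046
9 3 1.880 0.316
10 2 2.239 0.565
11 2 2.557 0.729
12 2 2.842 0.858
13 2 3.100 0.968
14 2 3.334 1.065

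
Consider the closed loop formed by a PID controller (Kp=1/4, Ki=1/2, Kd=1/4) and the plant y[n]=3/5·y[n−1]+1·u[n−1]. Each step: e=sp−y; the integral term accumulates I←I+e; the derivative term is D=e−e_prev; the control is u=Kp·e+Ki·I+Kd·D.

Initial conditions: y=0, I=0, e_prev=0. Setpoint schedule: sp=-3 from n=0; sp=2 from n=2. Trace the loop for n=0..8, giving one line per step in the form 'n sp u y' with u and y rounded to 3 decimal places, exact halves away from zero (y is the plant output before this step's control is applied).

(exact arithmetic carried between steps; '≈' marks a value shown rounded to 6 d.p. or computed from one; I and e_prev carry over from the previous line; the table rounds u and y to 3 d.p., halves away from zero)
n=0: y=0, sp=-3, e=sp−y=-3; I=-3, D=e−e_prev=-3; u=1/4·(-3)+1/2·(-3)+1/4·(-3)=-3; next y=3/5·0+1·(-3)=-3
n=1: y=-3, sp=-3, e=sp−y=0; I=-3, D=e−e_prev=3; u=1/4·0+1/2·(-3)+1/4·3=-0.75; next y=3/5·(-3)+1·(-0.75)=-2.55
n=2: y=-2.55, sp=2, e=sp−y=4.55; I=1.55, D=e−e_prev=4.55; u=1/4·4.55+1/2·1.55+1/4·4.55=3.05; next y=3/5·(-2.55)+1·3.05=1.52
n=3: y=1.52, sp=2, e=sp−y=0.48; I=2.03, D=e−e_prev=-4.07; u=1/4·0.48+1/2·2.03+1/4·(-4.07)=0.1175; next y=3/5·1.52+1·0.1175=1.0295
n=4: y=1.0295, sp=2, e=sp−y=0.9705; I=3.0005, D=e−e_prev=0.4905; u=1/4·0.9705+1/2·3.0005+1/4·0.4905=1.8655; next y=3/5·1.0295+1·1.8655=2.4832
n=5: y=2.4832, sp=2, e=sp−y=-0.4832; I=2.5173, D=e−e_prev=-1.4537; u=1/4·(-0.4832)+1/2·2.5173+1/4·(-1.4537)=0.774425; next y=3/5·2.4832+1·0.774425=2.264345
n=6: y=2.264345, sp=2, e=sp−y=-0.264345; I=2.252955, D=e−e_prev=0.218855; u=1/4·(-0.264345)+1/2·2.252955+1/4·0.218855=1.115105; next y=3/5·2.264345+1·1.115105=2.473712
n=7: y=2.473712, sp=2, e=sp−y=-0.473712; I=1.779243, D=e−e_prev=-0.209367; u=1/4·(-0.473712)+1/2·1.779243+1/4·(-0.209367)≈0.718852; next y=3/5·2.473712+1·0.718852≈2.203079
n=8: y≈2.203079, sp=2, e=sp−y≈-0.203079; I≈1.576164, D=e−e_prev≈0.270633; u=1/4·(-0.203079)+1/2·1.576164+1/4·0.270633≈0.804971; next y=3/5·2.203079+1·0.804971≈2.126818

0 -3 -3.000 0.000
1 -3 -0.750 -3.000
2 2 3.050 -2.550
3 2 0.118 1.520
4 2 1.866 1.030
5 2 0.774 2.483
6 2 1.115 2.264
7 2 0.719 2.474
8 2 0.805 2.203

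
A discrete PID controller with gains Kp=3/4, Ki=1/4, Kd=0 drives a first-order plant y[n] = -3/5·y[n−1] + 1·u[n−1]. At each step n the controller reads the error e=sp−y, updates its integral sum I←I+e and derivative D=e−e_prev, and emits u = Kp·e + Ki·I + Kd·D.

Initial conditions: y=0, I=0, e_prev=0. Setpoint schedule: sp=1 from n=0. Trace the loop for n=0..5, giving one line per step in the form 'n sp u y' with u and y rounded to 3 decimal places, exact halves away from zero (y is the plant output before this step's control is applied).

0 1 1.000 0.000
1 1 0.250 1.000
2 1 1.600 -0.350
3 1 -0.223 1.810
4 1 2.694 -1.309
5 1 -1.516 3.479

(exact arithmetic carried between steps; '≈' marks a value shown rounded to 6 d.p. or computed from one; I and e_prev carry over from the previous line; the table rounds u and y to 3 d.p., halves away from zero)
n=0: y=0, sp=1, e=sp−y=1; I=1, D=e−e_prev=1; u=3/4·1+1/4·1+0·1=1; next y=-3/5·0+1·1=1
n=1: y=1, sp=1, e=sp−y=0; I=1, D=e−e_prev=-1; u=3/4·0+1/4·1+0·(-1)=0.25; next y=-3/5·1+1·0.25=-0.35
n=2: y=-0.35, sp=1, e=sp−y=1.35; I=2.35, D=e−e_prev=1.35; u=3/4·1.35+1/4·2.35+0·1.35=1.6; next y=-3/5·(-0.35)+1·1.6=1.81
n=3: y=1.81, sp=1, e=sp−y=-0.81; I=1.54, D=e−e_prev=-2.16; u=3/4·(-0.81)+1/4·1.54+0·(-2.16)=-0.2225; next y=-3/5·1.81+1·(-0.2225)=-1.3085
n=4: y=-1.3085, sp=1, e=sp−y=2.3085; I=3.8485, D=e−e_prev=3.1185; u=3/4·2.3085+1/4·3.8485+0·3.1185=2.6935; next y=-3/5·(-1.3085)+1·2.6935=3.4786
n=5: y=3.4786, sp=1, e=sp−y=-2.4786; I=1.3699, D=e−e_prev=-4.7871; u=3/4·(-2.4786)+1/4·1.3699+0·(-4.7871)=-1.516475; next y=-3/5·3.4786+1·(-1.516475)=-3.603635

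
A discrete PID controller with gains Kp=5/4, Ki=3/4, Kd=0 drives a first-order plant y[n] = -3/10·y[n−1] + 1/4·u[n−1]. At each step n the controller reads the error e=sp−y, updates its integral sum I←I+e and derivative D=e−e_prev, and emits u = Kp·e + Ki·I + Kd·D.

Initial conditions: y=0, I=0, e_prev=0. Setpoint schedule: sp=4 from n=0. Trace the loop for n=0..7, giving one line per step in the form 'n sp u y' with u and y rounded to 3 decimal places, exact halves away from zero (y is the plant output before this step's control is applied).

(exact arithmetic carried between steps; '≈' marks a value shown rounded to 6 d.p. or computed from one; I and e_prev carry over from the previous line; the table rounds u and y to 3 d.p., halves away from zero)
n=0: y=0, sp=4, e=sp−y=4; I=4, D=e−e_prev=4; u=5/4·4+3/4·4+0·4=8; next y=-3/10·0+1/4·8=2
n=1: y=2, sp=4, e=sp−y=2; I=6, D=e−e_prev=-2; u=5/4·2+3/4·6+0·(-2)=7; next y=-3/10·2+1/4·7=1.15
n=2: y=1.15, sp=4, e=sp−y=2.85; I=8.85, D=e−e_prev=0.85; u=5/4·2.85+3/4·8.85+0·0.85=10.2; next y=-3/10·1.15+1/4·10.2=2.205
n=3: y=2.205, sp=4, e=sp−y=1.795; I=10.645, D=e−e_prev=-1.055; u=5/4·1.795+3/4·10.645+0·(-1.055)=10.2275; next y=-3/10·2.205+1/4·10.2275=1.895375
n=4: y=1.895375, sp=4, e=sp−y=2.104625; I=12.749625, D=e−e_prev=0.309625; u=5/4·2.104625+3/4·12.749625+0·0.309625=12.193; next y=-3/10·1.895375+1/4·12.193≈2.479638
n=5: y≈2.479638, sp=4, e=sp−y≈1.520363; I≈14.269988, D=e−e_prev≈-0.584263; u=5/4·1.520363+3/4·14.269988+0·(-0.584263)≈12.602944; next y=-3/10·2.479638+1/4·12.602944≈2.406845
n=6: y≈2.406845, sp=4, e=sp−y≈1.593155; I≈15.863143, D=e−e_prev≈0.072793; u=5/4·1.593155+3/4·15.863143+0·0.072793≈13.888801; next y=-3/10·2.406845+1/4·13.888801≈2.750147
n=7: y≈2.750147, sp=4, e=sp−y≈1.249853; I≈17.112996, D=e−e_prev≈-0.343302; u=5/4·1.249853+3/4·17.112996+0·(-0.343302)≈14.397063; next y=-3/10·2.750147+1/4·14.397063≈2.774222

0 4 8.000 0.000
1 4 7.000 2.000
2 4 10.200 1.150
3 4 10.228 2.205
4 4 12.193 1.895
5 4 12.603 2.480
6 4 13.889 2.407
7 4 14.397 2.750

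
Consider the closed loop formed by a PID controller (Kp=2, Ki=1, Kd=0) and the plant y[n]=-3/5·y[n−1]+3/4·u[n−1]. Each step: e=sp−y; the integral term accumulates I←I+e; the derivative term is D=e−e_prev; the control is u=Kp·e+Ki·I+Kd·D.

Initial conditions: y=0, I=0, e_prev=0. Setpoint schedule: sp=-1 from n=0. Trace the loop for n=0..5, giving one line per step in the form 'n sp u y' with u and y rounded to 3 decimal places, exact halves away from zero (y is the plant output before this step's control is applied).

(exact arithmetic carried between steps; '≈' marks a value shown rounded to 6 d.p. or computed from one; I and e_prev carry over from the previous line; the table rounds u and y to 3 d.p., halves away from zero)
n=0: y=0, sp=-1, e=sp−y=-1; I=-1, D=e−e_prev=-1; u=2·(-1)+1·(-1)+0·(-1)=-3; next y=-3/5·0+3/4·(-3)=-2.25
n=1: y=-2.25, sp=-1, e=sp−y=1.25; I=0.25, D=e−e_prev=2.25; u=2·1.25+1·0.25+0·2.25=2.75; next y=-3/5·(-2.25)+3/4·2.75=3.4125
n=2: y=3.4125, sp=-1, e=sp−y=-4.4125; I=-4.1625, D=e−e_prev=-5.6625; u=2·(-4.4125)+1·(-4.1625)+0·(-5.6625)=-12.9875; next y=-3/5·3.4125+3/4·(-12.9875)=-11.788125
n=3: y=-11.788125, sp=-1, e=sp−y=10.788125; I=6.625625, D=e−e_prev=15.200625; u=2·10.788125+1·6.625625+0·15.200625=28.201875; next y=-3/5·(-11.788125)+3/4·28.201875≈28.224281
n=4: y≈28.224281, sp=-1, e=sp−y≈-29.224281; I≈-22.598656, D=e−e_prev≈-40.012406; u=2·(-29.224281)+1·(-22.598656)+0·(-40.012406)≈-81.047219; next y=-3/5·28.224281+3/4·(-81.047219)≈-77.719983
n=5: y≈-77.719983, sp=-1, e=sp−y≈76.719983; I≈54.121327, D=e−e_prev≈105.944264; u=2·76.719983+1·54.121327+0·105.944264≈207.561292; next y=-3/5·(-77.719983)+3/4·207.561292≈202.302959

0 -1 -3.000 0.000
1 -1 2.750 -2.250
2 -1 -12.988 3.413
3 -1 28.202 -11.788
4 -1 -81.047 28.224
5 -1 207.561 -77.720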